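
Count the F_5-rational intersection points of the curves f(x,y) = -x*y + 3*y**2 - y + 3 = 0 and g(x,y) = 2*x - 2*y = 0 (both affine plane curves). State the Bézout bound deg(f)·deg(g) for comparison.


Common zeros: ∅; count = 0; Bézout bound = 2.

deg(f) = 2, deg(g) = 1, so Bézout bound = 2.
Scan x ∈ F_5. For each x, list the y ∈ F_5 with f(x, y) ≡ 0 and those with g(x, y) ≡ 0 (mod 5); the common zeros in that column are the intersection.
  x = 0: f ≡ 0 at y ∈ {1}; g ≡ 0 at y ∈ {0}; common: ∅.
  x = 1: f ≡ 0 at y ∈ ∅; g ≡ 0 at y ∈ {1}; common: ∅.
  x = 2: f ≡ 0 at y ∈ ∅; g ≡ 0 at y ∈ {2}; common: ∅.
  x = 3: f ≡ 0 at y ∈ {4}; g ≡ 0 at y ∈ {3}; common: ∅.
  x = 4: f ≡ 0 at y ∈ {2, 3}; g ≡ 0 at y ∈ {4}; common: ∅.
Collecting: common zeros = ∅, so the count is 0.
Comparison with the Bézout bound: 0 ≤ 2 = deg(f)·deg(g), as expected for curves with no common component (the affine F_5-count falls short of the bound because intersections may lie at infinity, over extension fields, or carry multiplicity).


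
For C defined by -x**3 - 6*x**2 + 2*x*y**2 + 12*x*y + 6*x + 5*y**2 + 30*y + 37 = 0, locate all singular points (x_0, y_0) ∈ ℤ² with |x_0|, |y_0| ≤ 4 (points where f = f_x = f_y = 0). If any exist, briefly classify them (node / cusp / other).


Singular points: {(-2, -3)}; classification: cusp.

Compute partial derivatives:
  f_x = -3*x**2 - 12*x + 2*y**2 + 12*y + 6.
  f_y = 4*x*y + 12*x + 10*y + 30.
Scan x_0 ∈ {−4, ..., 4}. For each x_0, f_y(x_0, y) is a polynomial in y; find its integer roots y ∈ {−4, ..., 4}, then test f_x and f at those candidates.
  x = -4: f_y(-4, y) = -6*y - 18; vanishes at y ∈ {-3}. (-4, -3): f_x = -12 ≠ 0.
  x = -3: f_y(-3, y) = -2*y - 6; vanishes at y ∈ {-3}. (-3, -3): f_x = -3 ≠ 0.
  x = -2: f_y(-2, y) = 2*y + 6; vanishes at y ∈ {-3}. (-2, -3): f_x = 0, f = 0 — SINGULAR.
  x = -1: f_y(-1, y) = 6*y + 18; vanishes at y ∈ {-3}. (-1, -3): f_x = -3 ≠ 0.
  x = 0: f_y(0, y) = 10*y + 30; vanishes at y ∈ {-3}. (0, -3): f_x = -12 ≠ 0.
  x = 1: f_y(1, y) = 14*y + 42; vanishes at y ∈ {-3}. (1, -3): f_x = -27 ≠ 0.
  x = 2: f_y(2, y) = 18*y + 54; vanishes at y ∈ {-3}. (2, -3): f_x = -48 ≠ 0.
  x = 3: f_y(3, y) = 22*y + 66; vanishes at y ∈ {-3}. (3, -3): f_x = -75 ≠ 0.
  x = 4: f_y(4, y) = 26*y + 78; vanishes at y ∈ {-3}. (4, -3): f_x = -108 ≠ 0.
Only singular point on the grid: (-2, -3).
Classify: substitute x = -2 + u, y = -3 + v and expand: f = -u**3 + 2*u*v**2 + v**2.
No constant or linear terms (consistent with a singular point). Quadratic part: v**2. Cubic part: -u**3 + 2*u*v**2.
The quadratic part v**2 is a perfect square, so there is a single (double) tangent line v = 0, i.e. y = -3. Restricting the cubic part to that line (v = 0) leaves -u**3 ≠ 0, so f is not divisible by v and the branch is v² ≈ u**3 to lowest order — this is a cusp.
Classification: cusp.


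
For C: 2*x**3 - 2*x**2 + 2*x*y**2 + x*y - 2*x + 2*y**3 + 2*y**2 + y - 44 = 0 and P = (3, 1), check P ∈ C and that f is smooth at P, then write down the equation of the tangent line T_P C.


Tangent line at P: 43*x + 26*y - 155 = 0.

Step 1: f(3, 1) = 0, so P lies on C.
Step 2: partial derivatives
  f_x(x, y) = 6*x**2 - 4*x + 2*y**2 + y - 2, f_y(x, y) = 4*x*y + x + 6*y**2 + 4*y + 1.
  f_x(P) = 43, f_y(P) = 26 (gradient nonzero, so P is smooth).
Step 3: tangent line at P: 43·(x − 3) + 26·(y − 1) = 0.
Expanding: 43*x + 26*y - 155 = 0.


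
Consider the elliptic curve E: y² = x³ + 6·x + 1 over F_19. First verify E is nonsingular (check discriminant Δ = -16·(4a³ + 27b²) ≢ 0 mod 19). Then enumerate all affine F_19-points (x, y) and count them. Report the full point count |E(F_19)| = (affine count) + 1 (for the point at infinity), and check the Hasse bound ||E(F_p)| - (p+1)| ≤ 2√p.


Affine points = {(0, 1), (0, 18), (5, 2), (5, 17), (6, 5), (6, 14), (7, 5), (7, 14), (9, 9), (9, 10), (10, 4), (10, 15), (11, 7), (11, 12), (14, 6), (14, 13), (17, 0)}; affine count = 17; |E(F_19)| = 18.

Discriminant check: Δ ∝ 4a³ + 27b² = 4·6³ + 27·1² = 4·216 + 27·1 ≡ 17 (mod 19). Nonzero ⇒ E is nonsingular.
For each x ∈ F_19, compute rhs = x³ + 6·x + 1 mod 19, then count y ∈ F_19 with y² ≡ rhs.
  x = 0: rhs = 1, matching y values: 1, 18 (2 points).
  x = 1: rhs = 8, matching y values: none (0 points).
  x = 2: rhs = 2, matching y values: none (0 points).
  x = 3: rhs = 8, matching y values: none (0 points).
  x = 4: rhs = 13, matching y values: none (0 points).
  x = 5: rhs = 4, matching y values: 2, 17 (2 points).
  x = 6: rhs = 6, matching y values: 5, 14 (2 points).
  x = 7: rhs = 6, matching y values: 5, 14 (2 points).
  x = 8: rhs = 10, matching y values: none (0 points).
  x = 9: rhs = 5, matching y values: 9, 10 (2 points).
  x = 10: rhs = 16, matching y values: 4, 15 (2 points).
  x = 11: rhs = 11, matching y values: 7, 12 (2 points).
  x = 12: rhs = 15, matching y values: none (0 points).
  x = 13: rhs = 15, matching y values: none (0 points).
  x = 14: rhs = 17, matching y values: 6, 13 (2 points).
  x = 15: rhs = 8, matching y values: none (0 points).
  x = 16: rhs = 13, matching y values: none (0 points).
  x = 17: rhs = 0, matching y values: 0 (1 points).
  x = 18: rhs = 13, matching y values: none (0 points).
Total affine count: 17.
Full point count |E(F_19)| = 17 + 1 = 18.
Hasse bound: |18 − (19+1)| = |-2| = 2 ≤ 2√19 ≈ 8.7178 ✓.


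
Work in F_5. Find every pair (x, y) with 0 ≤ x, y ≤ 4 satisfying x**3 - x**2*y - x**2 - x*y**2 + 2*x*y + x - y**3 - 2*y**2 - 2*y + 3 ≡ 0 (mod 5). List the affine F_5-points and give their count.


Affine F_5-points: {(2, 3), (3, 4), (4, 0), (4, 4)}; count = 4.

For each of the 25 pairs (x, y) ∈ F_5², evaluate f(x, y) mod 5. Record the zeros.
  x = 0: [0↦3, 1↦3, 2↦3, 3↦2, 4↦4]  zeros at y ∈ ∅
  x = 1: [0↦4, 1↦4, 2↦2, 3↦2, 4↦3]  zeros at y ∈ ∅
  x = 2: [0↦4, 1↦2, 2↦1, 3↦0, 4↦3]  zeros at y ∈ {3}
  x = 3: [0↦4, 1↦3, 2↦1, 3↦2, 4↦0]  zeros at y ∈ {4}
  x = 4: [0↦0, 1↦3, 2↦3, 3↦4, 4↦0]  zeros at y ∈ {0, 4}
Collecting zeros: affine points = {(2, 3), (3, 4), (4, 0), (4, 4)}.
Total count |C(F_5)_aff| = 4.


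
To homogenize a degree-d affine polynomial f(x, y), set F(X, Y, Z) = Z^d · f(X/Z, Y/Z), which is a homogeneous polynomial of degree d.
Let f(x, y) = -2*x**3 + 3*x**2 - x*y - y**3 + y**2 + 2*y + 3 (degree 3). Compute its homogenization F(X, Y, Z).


F(X, Y, Z) = -2*X**3 + 3*X**2*Z - X*Y*Z - Y**3 + Y**2*Z + 2*Y*Z**2 + 3*Z**3

deg(f) = 3.
Substitute x = X/Z, y = Y/Z into f, then multiply by Z^3.
  monomial -2·x^3·y^0 ↦ -2·X^3·Y^0·Z^0.
  monomial 3·x^2·y^0 ↦ 3·X^2·Y^0·Z^1.
  monomial -1·x^1·y^1 ↦ -1·X^1·Y^1·Z^1.
  monomial -1·x^0·y^3 ↦ -1·X^0·Y^3·Z^0.
  monomial 1·x^0·y^2 ↦ 1·X^0·Y^2·Z^1.
  monomial 2·x^0·y^1 ↦ 2·X^0·Y^1·Z^2.
  monomial 3·x^0·y^0 ↦ 3·X^0·Y^0·Z^3.
Collecting: F(X, Y, Z) = -2*X**3 + 3*X**2*Z - X*Y*Z - Y**3 + Y**2*Z + 2*Y*Z**2 + 3*Z**3.


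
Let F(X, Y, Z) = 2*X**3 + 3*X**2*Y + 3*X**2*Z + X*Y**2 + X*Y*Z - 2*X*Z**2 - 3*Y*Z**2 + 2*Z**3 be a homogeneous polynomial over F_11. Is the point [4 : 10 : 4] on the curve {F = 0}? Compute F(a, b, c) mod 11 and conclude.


F(4,10,4) ≡ 0 (mod 11); P is on the curve.

Evaluate F(4, 10, 4) term-by-term (mod 11).
  2*X**3 ↦ 2·64·1·1 = 128
  3*X**2*Y ↦ 3·16·10·1 = 480
  3*X**2*Z ↦ 3·16·1·4 = 192
  X*Y**2 ↦ 1·4·100·1 = 400
  X*Y*Z ↦ 1·4·10·4 = 160
  -2*X*Z**2 ↦ -2·4·1·16 = -128
  -3*Y*Z**2 ↦ -3·1·10·16 = -480
  2*Z**3 ↦ 2·1·1·64 = 128
Sum: F(4, 10, 4) = (128) + (480) + (192) + (400) + (160) + (-128) + (-480) + (128) = 880.
Reducing mod 11: 880 ≡ 0 (mod 11).
Since F(a, b, c) ≡ 0 (mod 11), P lies on the curve.


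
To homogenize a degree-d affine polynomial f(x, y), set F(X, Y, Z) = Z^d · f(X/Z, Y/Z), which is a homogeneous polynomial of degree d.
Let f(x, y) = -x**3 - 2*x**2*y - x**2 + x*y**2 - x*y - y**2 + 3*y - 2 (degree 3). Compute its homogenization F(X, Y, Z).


F(X, Y, Z) = -X**3 - 2*X**2*Y - X**2*Z + X*Y**2 - X*Y*Z - Y**2*Z + 3*Y*Z**2 - 2*Z**3

deg(f) = 3.
Substitute x = X/Z, y = Y/Z into f, then multiply by Z^3.
  monomial -1·x^3·y^0 ↦ -1·X^3·Y^0·Z^0.
  monomial -2·x^2·y^1 ↦ -2·X^2·Y^1·Z^0.
  monomial -1·x^2·y^0 ↦ -1·X^2·Y^0·Z^1.
  monomial 1·x^1·y^2 ↦ 1·X^1·Y^2·Z^0.
  monomial -1·x^1·y^1 ↦ -1·X^1·Y^1·Z^1.
  monomial -1·x^0·y^2 ↦ -1·X^0·Y^2·Z^1.
  monomial 3·x^0·y^1 ↦ 3·X^0·Y^1·Z^2.
  monomial -2·x^0·y^0 ↦ -2·X^0·Y^0·Z^3.
Collecting: F(X, Y, Z) = -X**3 - 2*X**2*Y - X**2*Z + X*Y**2 - X*Y*Z - Y**2*Z + 3*Y*Z**2 - 2*Z**3.


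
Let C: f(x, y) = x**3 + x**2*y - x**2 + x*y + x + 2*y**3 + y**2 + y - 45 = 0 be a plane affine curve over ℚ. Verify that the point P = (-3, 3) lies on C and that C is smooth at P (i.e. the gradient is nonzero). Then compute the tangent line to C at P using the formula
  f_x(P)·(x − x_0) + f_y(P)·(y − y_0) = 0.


Tangent line at P: 19*x + 67*y - 144 = 0.

Step 1: f(-3, 3) = 0, so P lies on C.
Step 2: partial derivatives
  f_x(x, y) = 3*x**2 + 2*x*y - 2*x + y + 1, f_y(x, y) = x**2 + x + 6*y**2 + 2*y + 1.
  f_x(P) = 19, f_y(P) = 67 (gradient nonzero, so P is smooth).
Step 3: tangent line at P: 19·(x − -3) + 67·(y − 3) = 0.
Expanding: 19*x + 67*y - 144 = 0.


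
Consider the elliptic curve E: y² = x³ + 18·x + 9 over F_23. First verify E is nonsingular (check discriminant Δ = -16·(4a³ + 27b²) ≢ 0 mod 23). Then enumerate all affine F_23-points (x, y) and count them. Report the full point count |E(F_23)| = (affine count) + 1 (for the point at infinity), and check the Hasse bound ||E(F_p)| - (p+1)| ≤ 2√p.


Affine points = {(0, 3), (0, 20), (7, 8), (7, 15), (9, 7), (9, 16), (10, 4), (10, 19), (13, 5), (13, 18), (16, 0), (18, 1), (18, 22), (22, 6), (22, 17)}; affine count = 15; |E(F_23)| = 16.

Discriminant check: Δ ∝ 4a³ + 27b² = 4·18³ + 27·9² = 4·5832 + 27·81 ≡ 8 (mod 23). Nonzero ⇒ E is nonsingular.
For each x ∈ F_23, compute rhs = x³ + 18·x + 9 mod 23, then count y ∈ F_23 with y² ≡ rhs.
  x = 0: rhs = 9, matching y values: 3, 20 (2 points).
  x = 1: rhs = 5, matching y values: none (0 points).
  x = 2: rhs = 7, matching y values: none (0 points).
  x = 3: rhs = 21, matching y values: none (0 points).
  x = 4: rhs = 7, matching y values: none (0 points).
  x = 5: rhs = 17, matching y values: none (0 points).
  x = 6: rhs = 11, matching y values: none (0 points).
  x = 7: rhs = 18, matching y values: 8, 15 (2 points).
  x = 8: rhs = 21, matching y values: none (0 points).
  x = 9: rhs = 3, matching y values: 7, 16 (2 points).
  x = 10: rhs = 16, matching y values: 4, 19 (2 points).
  x = 11: rhs = 20, matching y values: none (0 points).
  x = 12: rhs = 21, matching y values: none (0 points).
  x = 13: rhs = 2, matching y values: 5, 18 (2 points).
  x = 14: rhs = 15, matching y values: none (0 points).
  x = 15: rhs = 20, matching y values: none (0 points).
  x = 16: rhs = 0, matching y values: 0 (1 points).
  x = 17: rhs = 7, matching y values: none (0 points).
  x = 18: rhs = 1, matching y values: 1, 22 (2 points).
  x = 19: rhs = 11, matching y values: none (0 points).
  x = 20: rhs = 20, matching y values: none (0 points).
  x = 21: rhs = 11, matching y values: none (0 points).
  x = 22: rhs = 13, matching y values: 6, 17 (2 points).
Total affine count: 15.
Full point count |E(F_23)| = 15 + 1 = 16.
Hasse bound: |16 − (23+1)| = |-8| = 8 ≤ 2√23 ≈ 9.5917 ✓.


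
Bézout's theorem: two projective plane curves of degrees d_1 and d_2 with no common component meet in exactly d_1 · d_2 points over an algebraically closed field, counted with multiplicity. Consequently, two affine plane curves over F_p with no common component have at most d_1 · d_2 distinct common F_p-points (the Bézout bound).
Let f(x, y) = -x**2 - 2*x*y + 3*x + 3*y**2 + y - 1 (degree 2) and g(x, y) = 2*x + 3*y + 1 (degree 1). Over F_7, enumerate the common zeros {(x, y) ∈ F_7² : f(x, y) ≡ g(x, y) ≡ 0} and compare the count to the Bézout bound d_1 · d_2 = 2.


Common zeros: ∅; count = 0; Bézout bound = 2.

deg(f) = 2, deg(g) = 1, so Bézout bound = 2.
Scan x ∈ F_7. For each x, list the y ∈ F_7 with f(x, y) ≡ 0 and those with g(x, y) ≡ 0 (mod 7); the common zeros in that column are the intersection.
  x = 0: f ≡ 0 at y ∈ ∅; g ≡ 0 at y ∈ {2}; common: ∅.
  x = 1: f ≡ 0 at y ∈ ∅; g ≡ 0 at y ∈ {6}; common: ∅.
  x = 2: f ≡ 0 at y ∈ {2, 6}; g ≡ 0 at y ∈ {3}; common: ∅.
  x = 3: f ≡ 0 at y ∈ {5, 6}; g ≡ 0 at y ∈ {0}; common: ∅.
  x = 4: f ≡ 0 at y ∈ {2, 5}; g ≡ 0 at y ∈ {4}; common: ∅.
  x = 5: f ≡ 0 at y ∈ ∅; g ≡ 0 at y ∈ {1}; common: ∅.
  x = 6: f ≡ 0 at y ∈ ∅; g ≡ 0 at y ∈ {5}; common: ∅.
Collecting: common zeros = ∅, so the count is 0.
Comparison with the Bézout bound: 0 ≤ 2 = deg(f)·deg(g), as expected for curves with no common component (the affine F_7-count falls short of the bound because intersections may lie at infinity, over extension fields, or carry multiplicity).


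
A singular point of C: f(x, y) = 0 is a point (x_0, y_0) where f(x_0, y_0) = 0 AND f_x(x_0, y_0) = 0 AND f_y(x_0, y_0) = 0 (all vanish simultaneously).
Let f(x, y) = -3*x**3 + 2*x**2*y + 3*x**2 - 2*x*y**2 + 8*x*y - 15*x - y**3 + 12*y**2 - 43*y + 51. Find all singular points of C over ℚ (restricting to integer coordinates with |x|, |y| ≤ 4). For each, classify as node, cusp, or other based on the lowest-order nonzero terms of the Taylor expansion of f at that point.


Singular points: {(1, 3)}; classification: cusp.

Compute partial derivatives:
  f_x = -9*x**2 + 4*x*y + 6*x - 2*y**2 + 8*y - 15.
  f_y = 2*x**2 - 4*x*y + 8*x - 3*y**2 + 24*y - 43.
Scan x_0 ∈ {−4, ..., 4}. For each x_0, f_y(x_0, y) is a polynomial in y; find its integer roots y ∈ {−4, ..., 4}, then test f_x and f at those candidates.
  x = -4: f_y(-4, y) = -3*y**2 + 40*y - 43; no integer root y with |y| ≤ 4.
  x = -3: f_y(-3, y) = -3*y**2 + 36*y - 49; no integer root y with |y| ≤ 4.
  x = -2: f_y(-2, y) = -3*y**2 + 32*y - 51; no integer root y with |y| ≤ 4.
  x = -1: f_y(-1, y) = -3*y**2 + 28*y - 49; no integer root y with |y| ≤ 4.
  x = 0: f_y(0, y) = -3*y**2 + 24*y - 43; no integer root y with |y| ≤ 4.
  x = 1: f_y(1, y) = -3*y**2 + 20*y - 33; vanishes at y ∈ {3}. (1, 3): f_x = 0, f = 0 — SINGULAR.
  x = 2: f_y(2, y) = -3*y**2 + 16*y - 19; no integer root y with |y| ≤ 4.
  x = 3: f_y(3, y) = -3*y**2 + 12*y - 1; no integer root y with |y| ≤ 4.
  x = 4: f_y(4, y) = -3*y**2 + 8*y + 21; no integer root y with |y| ≤ 4.
Only singular point on the grid: (1, 3).
Classify: substitute x = 1 + u, y = 3 + v and expand: f = -3*u**3 + 2*u**2*v - 2*u*v**2 - v**3 + v**2.
No constant or linear terms (consistent with a singular point). Quadratic part: v**2. Cubic part: -3*u**3 + 2*u**2*v - 2*u*v**2 - v**3.
The quadratic part v**2 is a perfect square, so there is a single (double) tangent line v = 0, i.e. y = 3. Restricting the cubic part to that line (v = 0) leaves -3*u**3 ≠ 0, so f is not divisible by v and the branch is v² ≈ 3*u**3 to lowest order — this is a cusp.
Classification: cusp.


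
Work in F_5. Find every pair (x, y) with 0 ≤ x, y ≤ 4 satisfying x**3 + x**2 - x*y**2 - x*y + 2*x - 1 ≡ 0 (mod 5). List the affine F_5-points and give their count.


Affine F_5-points: {(2, 0), (2, 4), (3, 1), (3, 3)}; count = 4.

For each of the 25 pairs (x, y) ∈ F_5², evaluate f(x, y) mod 5. Record the zeros.
  x = 0: [0↦4, 1↦4, 2↦4, 3↦4, 4↦4]  zeros at y ∈ ∅
  x = 1: [0↦3, 1↦1, 2↦2, 3↦1, 4↦3]  zeros at y ∈ ∅
  x = 2: [0↦0, 1↦1, 2↦3, 3↦1, 4↦0]  zeros at y ∈ {0, 4}
  x = 3: [0↦1, 1↦0, 2↦3, 3↦0, 4↦1]  zeros at y ∈ {1, 3}
  x = 4: [0↦2, 1↦4, 2↦3, 3↦4, 4↦2]  zeros at y ∈ ∅
Collecting zeros: affine points = {(2, 0), (2, 4), (3, 1), (3, 3)}.
Total count |C(F_5)_aff| = 4.


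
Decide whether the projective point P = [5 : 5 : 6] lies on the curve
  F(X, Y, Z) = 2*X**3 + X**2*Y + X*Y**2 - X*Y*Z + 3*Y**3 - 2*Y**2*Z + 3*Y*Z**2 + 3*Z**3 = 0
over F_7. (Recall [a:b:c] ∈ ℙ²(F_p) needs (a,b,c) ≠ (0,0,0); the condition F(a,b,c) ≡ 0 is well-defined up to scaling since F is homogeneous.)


F(5,5,6) ≡ 3 (mod 7); P is NOT on the curve.

Evaluate F(5, 5, 6) term-by-term (mod 7).
  2*X**3 ↦ 2·125·1·1 = 250
  X**2*Y ↦ 1·25·5·1 = 125
  X*Y**2 ↦ 1·5·25·1 = 125
  -X*Y*Z ↦ -1·5·5·6 = -150
  3*Y**3 ↦ 3·1·125·1 = 375
  -2*Y**2*Z ↦ -2·1·25·6 = -300
  3*Y*Z**2 ↦ 3·1·5·36 = 540
  3*Z**3 ↦ 3·1·1·216 = 648
Sum: F(5, 5, 6) = (250) + (125) + (125) + (-150) + (375) + (-300) + (540) + (648) = 1613.
Reducing mod 7: 1613 ≡ 3 (mod 7).
Since F(a, b, c) ≡ 3 ≠ 0 (mod 7), P does NOT lie on the curve.


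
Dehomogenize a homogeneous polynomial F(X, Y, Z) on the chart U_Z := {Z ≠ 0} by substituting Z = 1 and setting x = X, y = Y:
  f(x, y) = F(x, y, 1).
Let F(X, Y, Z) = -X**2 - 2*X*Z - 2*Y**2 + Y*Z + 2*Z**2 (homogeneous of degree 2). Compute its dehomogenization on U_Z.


f(x, y) = -x**2 - 2*x - 2*y**2 + y + 2

On U_Z we set Z = 1. Each monomial c·X^i·Y^j·Z^k in F becomes c·x^i·y^j·1^k = c·x^i·y^j.
Substituting Z = 1: F(X, Y, 1) = -x**2 - 2*x - 2*y**2 + y + 2.
Note: deg(f) ≤ deg(F) = 2; strict inequality happens when F is divisible by Z (lost terms).


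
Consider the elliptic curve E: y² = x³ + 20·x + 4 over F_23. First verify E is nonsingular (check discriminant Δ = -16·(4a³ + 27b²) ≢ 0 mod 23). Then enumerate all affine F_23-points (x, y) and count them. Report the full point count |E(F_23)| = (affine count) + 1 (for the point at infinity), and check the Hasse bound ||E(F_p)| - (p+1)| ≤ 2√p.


Affine points = {(0, 2), (0, 21), (1, 5), (1, 18), (2, 11), (2, 12), (6, 8), (6, 15), (7, 2), (7, 21), (8, 3), (8, 20), (9, 4), (9, 19), (10, 10), (10, 13), (13, 0), (16, 2), (16, 21), (17, 6), (17, 17), (18, 3), (18, 20), (20, 3), (20, 20), (21, 5), (21, 18), (22, 11), (22, 12)}; affine count = 29; |E(F_23)| = 30.

Discriminant check: Δ ∝ 4a³ + 27b² = 4·20³ + 27·4² = 4·8000 + 27·16 ≡ 2 (mod 23). Nonzero ⇒ E is nonsingular.
For each x ∈ F_23, compute rhs = x³ + 20·x + 4 mod 23, then count y ∈ F_23 with y² ≡ rhs.
  x = 0: rhs = 4, matching y values: 2, 21 (2 points).
  x = 1: rhs = 2, matching y values: 5, 18 (2 points).
  x = 2: rhs = 6, matching y values: 11, 12 (2 points).
  x = 3: rhs = 22, matching y values: none (0 points).
  x = 4: rhs = 10, matching y values: none (0 points).
  x = 5: rhs = 22, matching y values: none (0 points).
  x = 6: rhs = 18, matching y values: 8, 15 (2 points).
  x = 7: rhs = 4, matching y values: 2, 21 (2 points).
  x = 8: rhs = 9, matching y values: 3, 20 (2 points).
  x = 9: rhs = 16, matching y values: 4, 19 (2 points).
  x = 10: rhs = 8, matching y values: 10, 13 (2 points).
  x = 11: rhs = 14, matching y values: none (0 points).
  x = 12: rhs = 17, matching y values: none (0 points).
  x = 13: rhs = 0, matching y values: 0 (1 points).
  x = 14: rhs = 15, matching y values: none (0 points).
  x = 15: rhs = 22, matching y values: none (0 points).
  x = 16: rhs = 4, matching y values: 2, 21 (2 points).
  x = 17: rhs = 13, matching y values: 6, 17 (2 points).
  x = 18: rhs = 9, matching y values: 3, 20 (2 points).
  x = 19: rhs = 21, matching y values: none (0 points).
  x = 20: rhs = 9, matching y values: 3, 20 (2 points).
  x = 21: rhs = 2, matching y values: 5, 18 (2 points).
  x = 22: rhs = 6, matching y values: 11, 12 (2 points).
Total affine count: 29.
Full point count |E(F_23)| = 29 + 1 = 30.
Hasse bound: |30 − (23+1)| = |6| = 6 ≤ 2√23 ≈ 9.5917 ✓.


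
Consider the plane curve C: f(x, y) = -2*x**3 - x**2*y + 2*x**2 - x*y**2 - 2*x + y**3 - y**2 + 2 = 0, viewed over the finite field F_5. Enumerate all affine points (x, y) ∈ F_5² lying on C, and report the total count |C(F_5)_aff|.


Affine F_5-points: {(0, 3), (0, 4), (1, 0), (2, 0), (2, 4), (3, 0)}; count = 6.

For each of the 25 pairs (x, y) ∈ F_5², evaluate f(x, y) mod 5. Record the zeros.
  x = 0: [0↦2, 1↦2, 2↦1, 3↦0, 4↦0]  zeros at y ∈ {3, 4}
  x = 1: [0↦0, 1↦3, 2↦3, 3↦1, 4↦3]  zeros at y ∈ {0}
  x = 2: [0↦0, 1↦4, 2↦3, 3↦3, 4↦0]  zeros at y ∈ {0, 4}
  x = 3: [0↦0, 1↦3, 2↦4, 3↦4, 4↦4]  zeros at y ∈ {0}
  x = 4: [0↦3, 1↦3, 2↦4, 3↦2, 4↦3]  zeros at y ∈ ∅
Collecting zeros: affine points = {(0, 3), (0, 4), (1, 0), (2, 0), (2, 4), (3, 0)}.
Total count |C(F_5)_aff| = 6.


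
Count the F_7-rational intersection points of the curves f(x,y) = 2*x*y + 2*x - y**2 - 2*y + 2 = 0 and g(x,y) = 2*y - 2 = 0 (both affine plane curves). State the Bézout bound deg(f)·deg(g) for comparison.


Common zeros: {(2, 1)}; count = 1; Bézout bound = 2.

deg(f) = 2, deg(g) = 1, so Bézout bound = 2.
Scan x ∈ F_7. For each x, list the y ∈ F_7 with f(x, y) ≡ 0 and those with g(x, y) ≡ 0 (mod 7); the common zeros in that column are the intersection.
  x = 0: f ≡ 0 at y ∈ ∅; g ≡ 0 at y ∈ {1}; common: ∅.
  x = 1: f ≡ 0 at y ∈ {2, 5}; g ≡ 0 at y ∈ {1}; common: ∅.
  x = 2: f ≡ 0 at y ∈ {1}; g ≡ 0 at y ∈ {1}; common: {1}.
  x = 3: f ≡ 0 at y ∈ ∅; g ≡ 0 at y ∈ {1}; common: ∅.
  x = 4: f ≡ 0 at y ∈ ∅; g ≡ 0 at y ∈ {1}; common: ∅.
  x = 5: f ≡ 0 at y ∈ {4}; g ≡ 0 at y ∈ {1}; common: ∅.
  x = 6: f ≡ 0 at y ∈ {0, 3}; g ≡ 0 at y ∈ {1}; common: ∅.
Collecting: common zeros = {(2, 1)}, so the count is 1.
Comparison with the Bézout bound: 1 ≤ 2 = deg(f)·deg(g), as expected for curves with no common component (the affine F_7-count falls short of the bound because intersections may lie at infinity, over extension fields, or carry multiplicity).


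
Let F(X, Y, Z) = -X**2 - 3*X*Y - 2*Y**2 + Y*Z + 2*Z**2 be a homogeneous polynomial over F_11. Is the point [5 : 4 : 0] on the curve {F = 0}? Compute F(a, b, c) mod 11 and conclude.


F(5,4,0) ≡ 4 (mod 11); P is NOT on the curve.

Evaluate F(5, 4, 0) term-by-term (mod 11).
  -X**2 ↦ -1·25·1·1 = -25
  -3*X*Y ↦ -3·5·4·1 = -60
  -2*Y**2 ↦ -2·1·16·1 = -32
  Y*Z ↦ 1·1·4·0 = 0
  2*Z**2 ↦ 2·1·1·0 = 0
Sum: F(5, 4, 0) = (-25) + (-60) + (-32) + (0) + (0) = -117.
Reducing mod 11: -117 ≡ 4 (mod 11).
Since F(a, b, c) ≡ 4 ≠ 0 (mod 11), P does NOT lie on the curve.


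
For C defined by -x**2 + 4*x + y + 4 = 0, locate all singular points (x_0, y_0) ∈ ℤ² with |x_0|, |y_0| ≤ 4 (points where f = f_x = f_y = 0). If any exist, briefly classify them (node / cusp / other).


No singular points in the scanned grid; C is smooth there.

Compute partial derivatives:
  f_x = 4 - 2*x.
  f_y = 1.
f_y = 1 is a nonzero constant, so f_y never vanishes: no point (x, y) can satisfy f = f_x = f_y = 0. In particular no (x, y) ∈ {−4, ..., 4}² is singular; the curve is smooth.


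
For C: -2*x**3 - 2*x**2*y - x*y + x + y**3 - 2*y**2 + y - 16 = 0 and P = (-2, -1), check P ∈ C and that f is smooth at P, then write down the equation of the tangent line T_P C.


Tangent line at P: -30*x + 2*y - 58 = 0.

Step 1: f(-2, -1) = 0, so P lies on C.
Step 2: partial derivatives
  f_x(x, y) = -6*x**2 - 4*x*y - y + 1, f_y(x, y) = -2*x**2 - x + 3*y**2 - 4*y + 1.
  f_x(P) = -30, f_y(P) = 2 (gradient nonzero, so P is smooth).
Step 3: tangent line at P: -30·(x − -2) + 2·(y − -1) = 0.
Expanding: -30*x + 2*y - 58 = 0.


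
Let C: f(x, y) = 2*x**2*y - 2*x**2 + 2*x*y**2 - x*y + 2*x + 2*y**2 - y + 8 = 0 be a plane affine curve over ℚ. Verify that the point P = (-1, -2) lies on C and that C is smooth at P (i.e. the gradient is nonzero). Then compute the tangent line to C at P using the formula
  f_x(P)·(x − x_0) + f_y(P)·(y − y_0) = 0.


Tangent line at P: 24*x + 2*y + 28 = 0.

Step 1: f(-1, -2) = 0, so P lies on C.
Step 2: partial derivatives
  f_x(x, y) = 4*x*y - 4*x + 2*y**2 - y + 2, f_y(x, y) = 2*x**2 + 4*x*y - x + 4*y - 1.
  f_x(P) = 24, f_y(P) = 2 (gradient nonzero, so P is smooth).
Step 3: tangent line at P: 24·(x − -1) + 2·(y − -2) = 0.
Expanding: 24*x + 2*y + 28 = 0.


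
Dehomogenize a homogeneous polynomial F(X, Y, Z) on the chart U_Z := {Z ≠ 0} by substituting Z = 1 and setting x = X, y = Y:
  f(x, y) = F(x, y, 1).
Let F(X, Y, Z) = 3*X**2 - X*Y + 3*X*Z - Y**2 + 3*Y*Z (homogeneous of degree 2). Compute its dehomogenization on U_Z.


f(x, y) = 3*x**2 - x*y + 3*x - y**2 + 3*y

On U_Z we set Z = 1. Each monomial c·X^i·Y^j·Z^k in F becomes c·x^i·y^j·1^k = c·x^i·y^j.
Substituting Z = 1: F(X, Y, 1) = 3*x**2 - x*y + 3*x - y**2 + 3*y.
Note: deg(f) ≤ deg(F) = 2; strict inequality happens when F is divisible by Z (lost terms).


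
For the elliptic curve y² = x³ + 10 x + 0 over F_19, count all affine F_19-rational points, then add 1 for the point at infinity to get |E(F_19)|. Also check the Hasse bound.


Affine points = {(0, 0), (1, 7), (1, 12), (2, 3), (2, 16), (3, 0), (4, 3), (4, 16), (5, 2), (5, 17), (10, 6), (10, 13), (11, 4), (11, 15), (12, 9), (12, 10), (13, 3), (13, 16), (16, 0)}; affine count = 19; |E(F_19)| = 20.

Discriminant check: Δ ∝ 4a³ + 27b² = 4·10³ + 27·0² = 4·1000 + 27·0 ≡ 10 (mod 19). Nonzero ⇒ E is nonsingular.
For each x ∈ F_19, compute rhs = x³ + 10·x + 0 mod 19, then count y ∈ F_19 with y² ≡ rhs.
  x = 0: rhs = 0, matching y values: 0 (1 points).
  x = 1: rhs = 11, matching y values: 7, 12 (2 points).
  x = 2: rhs = 9, matching y values: 3, 16 (2 points).
  x = 3: rhs = 0, matching y values: 0 (1 points).
  x = 4: rhs = 9, matching y values: 3, 16 (2 points).
  x = 5: rhs = 4, matching y values: 2, 17 (2 points).
  x = 6: rhs = 10, matching y values: none (0 points).
  x = 7: rhs = 14, matching y values: none (0 points).
  x = 8: rhs = 3, matching y values: none (0 points).
  x = 9: rhs = 2, matching y values: none (0 points).
  x = 10: rhs = 17, matching y values: 6, 13 (2 points).
  x = 11: rhs = 16, matching y values: 4, 15 (2 points).
  x = 12: rhs = 5, matching y values: 9, 10 (2 points).
  x = 13: rhs = 9, matching y values: 3, 16 (2 points).
  x = 14: rhs = 15, matching y values: none (0 points).
  x = 15: rhs = 10, matching y values: none (0 points).
  x = 16: rhs = 0, matching y values: 0 (1 points).
  x = 17: rhs = 10, matching y values: none (0 points).
  x = 18: rhs = 8, matching y values: none (0 points).
Total affine count: 19.
Full point count |E(F_19)| = 19 + 1 = 20.
Hasse bound: |20 − (19+1)| = |0| = 0 ≤ 2√19 ≈ 8.7178 ✓.


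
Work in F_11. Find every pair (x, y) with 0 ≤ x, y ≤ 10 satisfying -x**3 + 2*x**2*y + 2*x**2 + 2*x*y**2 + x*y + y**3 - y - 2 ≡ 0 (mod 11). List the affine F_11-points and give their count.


Affine F_11-points: {(0, 3), (2, 3), (3, 0), (3, 8), (4, 7), (5, 0), (5, 4), (5, 8), (6, 3), (6, 4), (7, 5), (7, 9), (8, 2), (8, 5), (8, 10), (10, 1), (10, 4), (10, 8)}; count = 18.

For each of the 121 pairs (x, y) ∈ F_11², evaluate f(x, y) mod 11. Record the zeros.
  x = 0: [0↦9, 1↦9, 2↦4, 3↦0, 4↦3, 5↦8, 6↦10, 7↦4, 8↦7, 9↦3, 10↦9]  zeros at y ∈ {3}
  x = 1: [0↦10, 1↦4, 2↦8, 3↦6, 4↦4, 5↦8, 6↦2, 7↦3, 8↦6, 9↦6, 10↦9]  zeros at y ∈ ∅
  x = 2: [0↦9, 1↦1, 2↦7, 3↦0, 4↦8, 5↦4, 6↦5, 7↦6, 8↦2, 9↦10, 10↦3]  zeros at y ∈ {3}
  x = 3: [0↦0, 1↦5, 2↦6, 3↦9, 4↦9, 5↦1, 6↦2, 7↦7, 8↦0, 9↦9, 10↦7]  zeros at y ∈ {0, 8}
  x = 4: [0↦10, 1↦10, 2↦10, 3↦5, 4↦1, 5↦4, 6↦9, 7↦0, 8↦5, 9↦8, 10↦4]  zeros at y ∈ {7}
  x = 5: [0↦0, 1↦10, 2↦2, 3↦4, 4↦0, 5↦7, 6↦9, 7↦1, 8↦0, 9↦1, 10↦10]  zeros at y ∈ {0, 4, 8}
  x = 6: [0↦8, 1↦10, 2↦9, 3↦0, 4↦0, 5↦4, 6↦7, 7↦4, 8↦1, 9↦4, 10↦8]  zeros at y ∈ {3, 4}
  x = 7: [0↦6, 1↦4, 2↦3, 3↦9, 4↦6, 5↦0, 6↦8, 7↦3, 8↦2, 9↦0, 10↦3]  zeros at y ∈ {5, 9}
  x = 8: [0↦10, 1↦8, 2↦0, 3↦3, 4↦1, 5↦0, 6↦6, 7↦3, 8↦8, 9↦5, 10↦0]  zeros at y ∈ {2, 5, 10}
  x = 9: [0↦3, 1↦5, 2↦5, 3↦9, 4↦1, 5↦9, 6↦6, 7↦9, 8↦2, 9↦2, 10↦4]  zeros at y ∈ ∅
  x = 10: [0↦1, 1↦0, 2↦1, 3↦10, 4↦0, 5↦10, 6↦2, 7↦4, 8↦0, 9↦7, 10↦9]  zeros at y ∈ {1, 4, 8}
Collecting zeros: affine points = {(0, 3), (2, 3), (3, 0), (3, 8), (4, 7), (5, 0), (5, 4), (5, 8), (6, 3), (6, 4), (7, 5), (7, 9), (8, 2), (8, 5), (8, 10), (10, 1), (10, 4), (10, 8)}.
Total count |C(F_11)_aff| = 18.


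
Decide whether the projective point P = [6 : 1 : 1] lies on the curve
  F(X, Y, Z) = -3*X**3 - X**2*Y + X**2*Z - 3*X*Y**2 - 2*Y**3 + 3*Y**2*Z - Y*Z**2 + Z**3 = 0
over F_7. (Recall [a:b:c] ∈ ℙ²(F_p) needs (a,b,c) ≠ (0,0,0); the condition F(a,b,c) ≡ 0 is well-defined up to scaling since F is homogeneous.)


F(6,1,1) ≡ 0 (mod 7); P is on the curve.

Evaluate F(6, 1, 1) term-by-term (mod 7).
  -3*X**3 ↦ -3·216·1·1 = -648
  -X**2*Y ↦ -1·36·1·1 = -36
  X**2*Z ↦ 1·36·1·1 = 36
  -3*X*Y**2 ↦ -3·6·1·1 = -18
  -2*Y**3 ↦ -2·1·1·1 = -2
  3*Y**2*Z ↦ 3·1·1·1 = 3
  -Y*Z**2 ↦ -1·1·1·1 = -1
  Z**3 ↦ 1·1·1·1 = 1
Sum: F(6, 1, 1) = (-648) + (-36) + (36) + (-18) + (-2) + (3) + (-1) + (1) = -665.
Reducing mod 7: -665 ≡ 0 (mod 7).
Since F(a, b, c) ≡ 0 (mod 7), P lies on the curve.


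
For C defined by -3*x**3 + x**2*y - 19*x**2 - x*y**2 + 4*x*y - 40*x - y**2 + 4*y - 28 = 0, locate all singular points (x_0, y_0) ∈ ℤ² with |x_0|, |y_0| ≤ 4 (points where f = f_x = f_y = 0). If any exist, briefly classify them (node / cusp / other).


Singular points: {(-2, 0)}; classification: node.

Compute partial derivatives:
  f_x = -9*x**2 + 2*x*y - 38*x - y**2 + 4*y - 40.
  f_y = x**2 - 2*x*y + 4*x - 2*y + 4.
Scan x_0 ∈ {−4, ..., 4}. For each x_0, f_y(x_0, y) is a polynomial in y; find its integer roots y ∈ {−4, ..., 4}, then test f_x and f at those candidates.
  x = -4: f_y(-4, y) = 6*y + 4; no integer root y with |y| ≤ 4.
  x = -3: f_y(-3, y) = 4*y + 1; no integer root y with |y| ≤ 4.
  x = -2: f_y(-2, y) = 2*y; vanishes at y ∈ {0}. (-2, 0): f_x = 0, f = 0 — SINGULAR.
  x = -1: f_y(-1, y) = 1; no integer root y with |y| ≤ 4.
  x = 0: f_y(0, y) = 4 - 2*y; vanishes at y ∈ {2}. (0, 2): f_x = -36 ≠ 0.
  x = 1: f_y(1, y) = 9 - 4*y; no integer root y with |y| ≤ 4.
  x = 2: f_y(2, y) = 16 - 6*y; no integer root y with |y| ≤ 4.
  x = 3: f_y(3, y) = 25 - 8*y; no integer root y with |y| ≤ 4.
  x = 4: f_y(4, y) = 36 - 10*y; no integer root y with |y| ≤ 4.
Only singular point on the grid: (-2, 0).
Classify: substitute x = -2 + u, y = 0 + v and expand: f = -3*u**3 + u**2*v - u**2 - u*v**2 + v**2.
No constant or linear terms (consistent with a singular point). Quadratic part: -u**2 + v**2. Cubic part: -3*u**3 + u**2*v - u*v**2.
The quadratic part v**2 - u**2 = (v − u)(v + u) splits into two distinct linear factors, so there are two distinct tangent lines y − 0 = ±(x − -2) — this is a node (ordinary double point).
Classification: node.


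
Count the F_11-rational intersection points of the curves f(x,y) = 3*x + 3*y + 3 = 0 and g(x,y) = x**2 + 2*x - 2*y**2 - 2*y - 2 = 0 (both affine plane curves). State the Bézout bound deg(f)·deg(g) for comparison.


Common zeros: {(3, 7), (8, 2)}; count = 2; Bézout bound = 2.

deg(f) = 1, deg(g) = 2, so Bézout bound = 2.
Scan x ∈ F_11. For each x, list the y ∈ F_11 with f(x, y) ≡ 0 and those with g(x, y) ≡ 0 (mod 11); the common zeros in that column are the intersection.
  x = 0: f ≡ 0 at y ∈ {10}; g ≡ 0 at y ∈ ∅; common: ∅.
  x = 1: f ≡ 0 at y ∈ {9}; g ≡ 0 at y ∈ {2, 8}; common: ∅.
  x = 2: f ≡ 0 at y ∈ {8}; g ≡ 0 at y ∈ ∅; common: ∅.
  x = 3: f ≡ 0 at y ∈ {7}; g ≡ 0 at y ∈ {3, 7}; common: {7}.
  x = 4: f ≡ 0 at y ∈ {6}; g ≡ 0 at y ∈ {0, 10}; common: ∅.
  x = 5: f ≡ 0 at y ∈ {5}; g ≡ 0 at y ∈ {0, 10}; common: ∅.
  x = 6: f ≡ 0 at y ∈ {4}; g ≡ 0 at y ∈ {3, 7}; common: ∅.
  x = 7: f ≡ 0 at y ∈ {3}; g ≡ 0 at y ∈ ∅; common: ∅.
  x = 8: f ≡ 0 at y ∈ {2}; g ≡ 0 at y ∈ {2, 8}; common: {2}.
  x = 9: f ≡ 0 at y ∈ {1}; g ≡ 0 at y ∈ ∅; common: ∅.
  x = 10: f ≡ 0 at y ∈ {0}; g ≡ 0 at y ∈ ∅; common: ∅.
Collecting: common zeros = {(3, 7), (8, 2)}, so the count is 2.
Comparison with the Bézout bound: 2 ≤ 2 = deg(f)·deg(g), as expected for curves with no common component (the bound is attained).


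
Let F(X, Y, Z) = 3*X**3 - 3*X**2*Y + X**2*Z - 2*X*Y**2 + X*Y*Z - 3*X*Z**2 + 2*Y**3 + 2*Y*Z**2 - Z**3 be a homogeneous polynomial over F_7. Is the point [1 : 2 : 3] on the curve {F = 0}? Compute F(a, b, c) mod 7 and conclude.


F(1,2,3) ≡ 3 (mod 7); P is NOT on the curve.

Evaluate F(1, 2, 3) term-by-term (mod 7).
  3*X**3 ↦ 3·1·1·1 = 3
  -3*X**2*Y ↦ -3·1·2·1 = -6
  X**2*Z ↦ 1·1·1·3 = 3
  -2*X*Y**2 ↦ -2·1·4·1 = -8
  X*Y*Z ↦ 1·1·2·3 = 6
  -3*X*Z**2 ↦ -3·1·1·9 = -27
  2*Y**3 ↦ 2·1·8·1 = 16
  2*Y*Z**2 ↦ 2·1·2·9 = 36
  -Z**3 ↦ -1·1·1·27 = -27
Sum: F(1, 2, 3) = (3) + (-6) + (3) + (-8) + (6) + (-27) + (16) + (36) + (-27) = -4.
Reducing mod 7: -4 ≡ 3 (mod 7).
Since F(a, b, c) ≡ 3 ≠ 0 (mod 7), P does NOT lie on the curve.


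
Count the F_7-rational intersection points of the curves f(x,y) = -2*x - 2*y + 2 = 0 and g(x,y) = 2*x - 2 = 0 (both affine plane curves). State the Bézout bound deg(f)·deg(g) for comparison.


Common zeros: {(1, 0)}; count = 1; Bézout bound = 1.

deg(f) = 1, deg(g) = 1, so Bézout bound = 1.
Scan x ∈ F_7. For each x, list the y ∈ F_7 with f(x, y) ≡ 0 and those with g(x, y) ≡ 0 (mod 7); the common zeros in that column are the intersection.
  x = 0: f ≡ 0 at y ∈ {1}; g ≡ 0 at y ∈ ∅; common: ∅.
  x = 1: f ≡ 0 at y ∈ {0}; g ≡ 0 at y ∈ {0, 1, 2, 3, 4, 5, 6}; common: {0}.
  x = 2: f ≡ 0 at y ∈ {6}; g ≡ 0 at y ∈ ∅; common: ∅.
  x = 3: f ≡ 0 at y ∈ {5}; g ≡ 0 at y ∈ ∅; common: ∅.
  x = 4: f ≡ 0 at y ∈ {4}; g ≡ 0 at y ∈ ∅; common: ∅.
  x = 5: f ≡ 0 at y ∈ {3}; g ≡ 0 at y ∈ ∅; common: ∅.
  x = 6: f ≡ 0 at y ∈ {2}; g ≡ 0 at y ∈ ∅; common: ∅.
Collecting: common zeros = {(1, 0)}, so the count is 1.
Comparison with the Bézout bound: 1 ≤ 1 = deg(f)·deg(g), as expected for curves with no common component (the bound is attained).


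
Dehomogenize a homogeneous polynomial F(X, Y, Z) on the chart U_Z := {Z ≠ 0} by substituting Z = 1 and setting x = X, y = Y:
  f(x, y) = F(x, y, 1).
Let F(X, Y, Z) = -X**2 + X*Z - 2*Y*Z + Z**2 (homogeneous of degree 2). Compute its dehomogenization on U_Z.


f(x, y) = -x**2 + x - 2*y + 1

On U_Z we set Z = 1. Each monomial c·X^i·Y^j·Z^k in F becomes c·x^i·y^j·1^k = c·x^i·y^j.
Substituting Z = 1: F(X, Y, 1) = -x**2 + x - 2*y + 1.
Note: deg(f) ≤ deg(F) = 2; strict inequality happens when F is divisible by Z (lost terms).


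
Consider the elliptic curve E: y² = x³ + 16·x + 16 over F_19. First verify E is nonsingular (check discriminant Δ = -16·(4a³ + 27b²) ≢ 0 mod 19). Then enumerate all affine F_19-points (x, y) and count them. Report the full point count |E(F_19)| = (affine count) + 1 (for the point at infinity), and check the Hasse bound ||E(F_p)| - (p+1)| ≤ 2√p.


Affine points = {(0, 4), (0, 15), (4, 7), (4, 12), (6, 9), (6, 10), (10, 6), (10, 13), (12, 6), (12, 13), (14, 1), (14, 18), (16, 6), (16, 13)}; affine count = 14; |E(F_19)| = 15.

Discriminant check: Δ ∝ 4a³ + 27b² = 4·16³ + 27·16² = 4·4096 + 27·256 ≡ 2 (mod 19). Nonzero ⇒ E is nonsingular.
For each x ∈ F_19, compute rhs = x³ + 16·x + 16 mod 19, then count y ∈ F_19 with y² ≡ rhs.
  x = 0: rhs = 16, matching y values: 4, 15 (2 points).
  x = 1: rhs = 14, matching y values: none (0 points).
  x = 2: rhs = 18, matching y values: none (0 points).
  x = 3: rhs = 15, matching y values: none (0 points).
  x = 4: rhs = 11, matching y values: 7, 12 (2 points).
  x = 5: rhs = 12, matching y values: none (0 points).
  x = 6: rhs = 5, matching y values: 9, 10 (2 points).
  x = 7: rhs = 15, matching y values: none (0 points).
  x = 8: rhs = 10, matching y values: none (0 points).
  x = 9: rhs = 15, matching y values: none (0 points).
  x = 10: rhs = 17, matching y values: 6, 13 (2 points).
  x = 11: rhs = 3, matching y values: none (0 points).
  x = 12: rhs = 17, matching y values: 6, 13 (2 points).
  x = 13: rhs = 8, matching y values: none (0 points).
  x = 14: rhs = 1, matching y values: 1, 18 (2 points).
  x = 15: rhs = 2, matching y values: none (0 points).
  x = 16: rhs = 17, matching y values: 6, 13 (2 points).
  x = 17: rhs = 14, matching y values: none (0 points).
  x = 18: rhs = 18, matching y values: none (0 points).
Total affine count: 14.
Full point count |E(F_19)| = 14 + 1 = 15.
Hasse bound: |15 − (19+1)| = |-5| = 5 ≤ 2√19 ≈ 8.7178 ✓.


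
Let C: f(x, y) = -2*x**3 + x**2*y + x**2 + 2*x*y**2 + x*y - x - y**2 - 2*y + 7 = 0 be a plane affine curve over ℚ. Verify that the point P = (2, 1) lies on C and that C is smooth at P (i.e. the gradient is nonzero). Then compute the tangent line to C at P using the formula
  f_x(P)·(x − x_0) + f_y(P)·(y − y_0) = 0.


Tangent line at P: -14*x + 10*y + 18 = 0.

Step 1: f(2, 1) = 0, so P lies on C.
Step 2: partial derivatives
  f_x(x, y) = -6*x**2 + 2*x*y + 2*x + 2*y**2 + y - 1, f_y(x, y) = x**2 + 4*x*y + x - 2*y - 2.
  f_x(P) = -14, f_y(P) = 10 (gradient nonzero, so P is smooth).
Step 3: tangent line at P: -14·(x − 2) + 10·(y − 1) = 0.
Expanding: -14*x + 10*y + 18 = 0.


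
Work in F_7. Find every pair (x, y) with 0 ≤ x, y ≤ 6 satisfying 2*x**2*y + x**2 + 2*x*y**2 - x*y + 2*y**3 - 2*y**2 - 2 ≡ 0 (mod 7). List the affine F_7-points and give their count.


Affine F_7-points: {(1, 3), (3, 0), (3, 1), (3, 4), (4, 0), (4, 4), (5, 2), (6, 1)}; count = 8.

For each of the 49 pairs (x, y) ∈ F_7², evaluate f(x, y) mod 7. Record the zeros.
  x = 0: [0↦5, 1↦5, 2↦6, 3↦6, 4↦3, 5↦2, 6↦1]  zeros at y ∈ ∅
  x = 1: [0↦6, 1↦2, 2↦3, 3↦0, 4↦5, 5↦2, 6↦3]  zeros at y ∈ {3}
  x = 2: [0↦2, 1↦5, 2↦3, 3↦1, 4↦4, 5↦3, 6↦3]  zeros at y ∈ ∅
  x = 3: [0↦0, 1↦0, 2↦6, 3↦2, 4↦0, 5↦5, 6↦1]  zeros at y ∈ {0, 1, 4}
  x = 4: [0↦0, 1↦1, 2↦5, 3↦3, 4↦0, 5↦1, 6↦4]  zeros at y ∈ {0, 4}
  x = 5: [0↦2, 1↦1, 2↦0, 3↦4, 4↦4, 5↦5, 6↦5]  zeros at y ∈ {2}
  x = 6: [0↦6, 1↦0, 2↦5, 3↦5, 4↦5, 5↦3, 6↦4]  zeros at y ∈ {1}
Collecting zeros: affine points = {(1, 3), (3, 0), (3, 1), (3, 4), (4, 0), (4, 4), (5, 2), (6, 1)}.
Total count |C(F_7)_aff| = 8.


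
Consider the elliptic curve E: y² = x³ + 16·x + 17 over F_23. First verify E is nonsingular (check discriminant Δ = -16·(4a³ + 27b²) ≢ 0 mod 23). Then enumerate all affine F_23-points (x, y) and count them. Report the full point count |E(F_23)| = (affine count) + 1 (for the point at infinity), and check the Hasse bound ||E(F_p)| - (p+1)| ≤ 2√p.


Affine points = {(3, 0), (7, 9), (7, 14), (8, 6), (8, 17), (9, 4), (9, 19), (10, 2), (10, 21), (11, 11), (11, 12), (14, 8), (14, 15), (17, 2), (17, 21), (19, 2), (19, 21), (21, 0), (22, 0)}; affine count = 19; |E(F_23)| = 20.

Discriminant check: Δ ∝ 4a³ + 27b² = 4·16³ + 27·17² = 4·4096 + 27·289 ≡ 14 (mod 23). Nonzero ⇒ E is nonsingular.
For each x ∈ F_23, compute rhs = x³ + 16·x + 17 mod 23, then count y ∈ F_23 with y² ≡ rhs.
  x = 0: rhs = 17, matching y values: none (0 points).
  x = 1: rhs = 11, matching y values: none (0 points).
  x = 2: rhs = 11, matching y values: none (0 points).
  x = 3: rhs = 0, matching y values: 0 (1 points).
  x = 4: rhs = 7, matching y values: none (0 points).
  x = 5: rhs = 15, matching y values: none (0 points).
  x = 6: rhs = 7, matching y values: none (0 points).
  x = 7: rhs = 12, matching y values: 9, 14 (2 points).
  x = 8: rhs = 13, matching y values: 6, 17 (2 points).
  x = 9: rhs = 16, matching y values: 4, 19 (2 points).
  x = 10: rhs = 4, matching y values: 2, 21 (2 points).
  x = 11: rhs = 6, matching y values: 11, 12 (2 points).
  x = 12: rhs = 5, matching y values: none (0 points).
  x = 13: rhs = 7, matching y values: none (0 points).
  x = 14: rhs = 18, matching y values: 8, 15 (2 points).
  x = 15: rhs = 21, matching y values: none (0 points).
  x = 16: rhs = 22, matching y values: none (0 points).
  x = 17: rhs = 4, matching y values: 2, 21 (2 points).
  x = 18: rhs = 19, matching y values: none (0 points).
  x = 19: rhs = 4, matching y values: 2, 21 (2 points).
  x = 20: rhs = 11, matching y values: none (0 points).
  x = 21: rhs = 0, matching y values: 0 (1 points).
  x = 22: rhs = 0, matching y values: 0 (1 points).
Total affine count: 19.
Full point count |E(F_23)| = 19 + 1 = 20.
Hasse bound: |20 − (23+1)| = |-4| = 4 ≤ 2√23 ≈ 9.5917 ✓.
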